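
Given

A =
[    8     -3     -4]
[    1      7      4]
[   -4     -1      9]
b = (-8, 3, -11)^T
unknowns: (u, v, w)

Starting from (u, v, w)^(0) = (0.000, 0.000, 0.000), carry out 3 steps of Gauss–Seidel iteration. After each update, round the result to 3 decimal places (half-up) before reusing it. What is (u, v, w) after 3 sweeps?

(-1.287, 1.614, -1.615)

Iteration 1:
  u = (-8 - (-3)·0.000 - (-4)·0.000) / (8) = -1.000
  v = (3 - (1)·-1.000 - (4)·0.000) / (7) = 0.571
  w = (-11 - (-4)·-1.000 - (-1)·0.571) / (9) = -1.603
Iteration 2:
  u = (-8 - (-3)·0.571 - (-4)·-1.603) / (8) = -1.587
  v = (3 - (1)·-1.587 - (4)·-1.603) / (7) = 1.571
  w = (-11 - (-4)·-1.587 - (-1)·1.571) / (9) = -1.753
Iteration 3:
  u = (-8 - (-3)·1.571 - (-4)·-1.753) / (8) = -1.287
  v = (3 - (1)·-1.287 - (4)·-1.753) / (7) = 1.614
  w = (-11 - (-4)·-1.287 - (-1)·1.614) / (9) = -1.615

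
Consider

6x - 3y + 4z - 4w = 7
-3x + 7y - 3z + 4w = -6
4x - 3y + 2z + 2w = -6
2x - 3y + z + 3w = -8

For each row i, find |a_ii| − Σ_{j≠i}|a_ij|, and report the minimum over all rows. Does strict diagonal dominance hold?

-7

row 1: |6| − (3+4+4) = -5
row 2: |7| − (3+3+4) = -3
row 3: |2| − (4+3+2) = -7
row 4: |3| − (2+3+1) = -3
minimum over rows = -7 → not strictly diagonally dominant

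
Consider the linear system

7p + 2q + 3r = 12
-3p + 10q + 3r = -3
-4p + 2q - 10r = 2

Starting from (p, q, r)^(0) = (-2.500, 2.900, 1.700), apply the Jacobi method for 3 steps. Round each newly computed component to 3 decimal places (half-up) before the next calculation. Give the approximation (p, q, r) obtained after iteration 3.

Iteration 1:
  p = (12 - (2)·2.900 - (3)·1.700) / (7) = 0.157
  q = (-3 - (-3)·-2.500 - (3)·1.700) / (10) = -1.560
  r = (2 - (-4)·-2.500 - (2)·2.900) / (-10) = 1.380
Iteration 2:
  p = (12 - (2)·-1.560 - (3)·1.380) / (7) = 1.569
  q = (-3 - (-3)·0.157 - (3)·1.380) / (10) = -0.667
  r = (2 - (-4)·0.157 - (2)·-1.560) / (-10) = -0.575
Iteration 3:
  p = (12 - (2)·-0.667 - (3)·-0.575) / (7) = 2.151
  q = (-3 - (-3)·1.569 - (3)·-0.575) / (10) = 0.343
  r = (2 - (-4)·1.569 - (2)·-0.667) / (-10) = -0.961

(2.151, 0.343, -0.961)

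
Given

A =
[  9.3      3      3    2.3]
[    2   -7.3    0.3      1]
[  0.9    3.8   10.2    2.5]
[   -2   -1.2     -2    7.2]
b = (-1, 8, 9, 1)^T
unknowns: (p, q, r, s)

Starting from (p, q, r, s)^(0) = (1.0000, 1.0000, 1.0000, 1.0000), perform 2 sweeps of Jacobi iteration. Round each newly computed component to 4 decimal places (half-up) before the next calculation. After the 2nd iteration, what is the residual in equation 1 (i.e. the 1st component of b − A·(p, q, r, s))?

Iteration 1:
  p = (-1 - (3)·1.0000 - (3)·1.0000 - (2.3)·1.0000) / (9.3) = -1.0000
  q = (8 - (2)·1.0000 - (0.3)·1.0000 - (1)·1.0000) / (-7.3) = -0.6438
  r = (9 - (0.9)·1.0000 - (3.8)·1.0000 - (2.5)·1.0000) / (10.2) = 0.1765
  s = (1 - (-2)·1.0000 - (-1.2)·1.0000 - (-2)·1.0000) / (7.2) = 0.8611
Iteration 2:
  p = (-1 - (3)·-0.6438 - (3)·0.1765 - (2.3)·0.8611) / (9.3) = -0.1697
  q = (8 - (2)·-1.0000 - (0.3)·0.1765 - (1)·0.8611) / (-7.3) = -1.2447
  r = (9 - (0.9)·-1.0000 - (3.8)·-0.6438 - (2.5)·0.8611) / (10.2) = 0.9994
  s = (1 - (-2)·-1.0000 - (-1.2)·-0.6438 - (-2)·0.1765) / (7.2) = -0.1972
Residual b − A·x = (1.7677, -0.8495, 4.1817, 2.5856)

1.7677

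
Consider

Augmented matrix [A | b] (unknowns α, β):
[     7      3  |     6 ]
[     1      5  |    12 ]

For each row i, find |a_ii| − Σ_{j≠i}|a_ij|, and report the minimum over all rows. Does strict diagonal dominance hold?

4

row 1: |7| − (3) = 4
row 2: |5| − (1) = 4
minimum over rows = 4 → strictly diagonally dominant (convergence guaranteed)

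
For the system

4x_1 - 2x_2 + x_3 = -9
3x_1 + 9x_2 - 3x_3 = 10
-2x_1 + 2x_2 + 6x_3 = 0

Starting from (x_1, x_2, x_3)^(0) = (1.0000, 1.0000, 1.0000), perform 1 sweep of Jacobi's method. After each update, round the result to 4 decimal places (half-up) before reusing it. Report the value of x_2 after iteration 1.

1.1111

Iteration 1:
  x_1 = (-9 - (-2)·1.0000 - (1)·1.0000) / (4) = -2.0000
  x_2 = (10 - (3)·1.0000 - (-3)·1.0000) / (9) = 1.1111
  x_3 = (0 - (-2)·1.0000 - (2)·1.0000) / (6) = 0.0000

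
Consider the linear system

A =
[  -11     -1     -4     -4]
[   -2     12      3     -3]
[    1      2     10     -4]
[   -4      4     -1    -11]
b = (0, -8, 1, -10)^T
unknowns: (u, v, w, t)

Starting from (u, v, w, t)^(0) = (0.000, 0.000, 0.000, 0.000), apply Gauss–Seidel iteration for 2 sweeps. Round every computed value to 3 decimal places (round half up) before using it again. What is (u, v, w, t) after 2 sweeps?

(-0.259, -0.607, 0.505, 0.737)

Iteration 1:
  u = (0 - (-1)·0.000 - (-4)·0.000 - (-4)·0.000) / (-11) = 0.000
  v = (-8 - (-2)·0.000 - (3)·0.000 - (-3)·0.000) / (12) = -0.667
  w = (1 - (1)·0.000 - (2)·-0.667 - (-4)·0.000) / (10) = 0.233
  t = (-10 - (-4)·0.000 - (4)·-0.667 - (-1)·0.233) / (-11) = 0.645
Iteration 2:
  u = (0 - (-1)·-0.667 - (-4)·0.233 - (-4)·0.645) / (-11) = -0.259
  v = (-8 - (-2)·-0.259 - (3)·0.233 - (-3)·0.645) / (12) = -0.607
  w = (1 - (1)·-0.259 - (2)·-0.607 - (-4)·0.645) / (10) = 0.505
  t = (-10 - (-4)·-0.259 - (4)·-0.607 - (-1)·0.505) / (-11) = 0.737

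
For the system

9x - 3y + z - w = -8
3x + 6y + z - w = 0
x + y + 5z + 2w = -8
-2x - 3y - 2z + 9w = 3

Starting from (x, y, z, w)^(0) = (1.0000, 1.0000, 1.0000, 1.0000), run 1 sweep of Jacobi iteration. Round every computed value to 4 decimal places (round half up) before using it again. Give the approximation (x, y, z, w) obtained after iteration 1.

(-0.5556, -0.5000, -2.4000, 1.1111)

Iteration 1:
  x = (-8 - (-3)·1.0000 - (1)·1.0000 - (-1)·1.0000) / (9) = -0.5556
  y = (0 - (3)·1.0000 - (1)·1.0000 - (-1)·1.0000) / (6) = -0.5000
  z = (-8 - (1)·1.0000 - (1)·1.0000 - (2)·1.0000) / (5) = -2.4000
  w = (3 - (-2)·1.0000 - (-3)·1.0000 - (-2)·1.0000) / (9) = 1.1111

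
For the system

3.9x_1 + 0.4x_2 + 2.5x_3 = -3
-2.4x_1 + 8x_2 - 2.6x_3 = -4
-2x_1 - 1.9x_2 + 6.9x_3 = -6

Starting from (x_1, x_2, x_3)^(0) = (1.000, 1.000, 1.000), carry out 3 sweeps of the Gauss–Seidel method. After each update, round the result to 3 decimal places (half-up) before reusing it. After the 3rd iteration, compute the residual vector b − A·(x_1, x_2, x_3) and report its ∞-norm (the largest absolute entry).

Iteration 1:
  x_1 = (-3 - (0.4)·1.000 - (2.5)·1.000) / (3.9) = -1.513
  x_2 = (-4 - (-2.4)·-1.513 - (-2.6)·1.000) / (8) = -0.629
  x_3 = (-6 - (-2)·-1.513 - (-1.9)·-0.629) / (6.9) = -1.481
Iteration 2:
  x_1 = (-3 - (0.4)·-0.629 - (2.5)·-1.481) / (3.9) = 0.245
  x_2 = (-4 - (-2.4)·0.245 - (-2.6)·-1.481) / (8) = -0.908
  x_3 = (-6 - (-2)·0.245 - (-1.9)·-0.908) / (6.9) = -1.049
Iteration 3:
  x_1 = (-3 - (0.4)·-0.908 - (2.5)·-1.049) / (3.9) = -0.004
  x_2 = (-4 - (-2.4)·-0.004 - (-2.6)·-1.049) / (8) = -0.842
  x_3 = (-6 - (-2)·-0.004 - (-1.9)·-0.842) / (6.9) = -1.103
Residual b − A·x = (0.110, -0.141, 0.003); ∞-norm = 0.141

0.141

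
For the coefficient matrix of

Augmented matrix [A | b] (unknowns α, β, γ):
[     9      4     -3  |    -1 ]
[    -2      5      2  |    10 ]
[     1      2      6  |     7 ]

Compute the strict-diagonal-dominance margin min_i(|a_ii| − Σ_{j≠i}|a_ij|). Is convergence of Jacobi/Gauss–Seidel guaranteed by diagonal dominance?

1

row 1: |9| − (4+3) = 2
row 2: |5| − (2+2) = 1
row 3: |6| − (1+2) = 3
minimum over rows = 1 → strictly diagonally dominant (convergence guaranteed)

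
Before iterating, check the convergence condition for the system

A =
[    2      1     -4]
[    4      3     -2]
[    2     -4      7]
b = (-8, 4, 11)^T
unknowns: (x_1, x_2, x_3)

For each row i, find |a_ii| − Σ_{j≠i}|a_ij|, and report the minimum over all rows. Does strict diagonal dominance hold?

row 1: |2| − (1+4) = -3
row 2: |3| − (4+2) = -3
row 3: |7| − (2+4) = 1
minimum over rows = -3 → not strictly diagonally dominant

-3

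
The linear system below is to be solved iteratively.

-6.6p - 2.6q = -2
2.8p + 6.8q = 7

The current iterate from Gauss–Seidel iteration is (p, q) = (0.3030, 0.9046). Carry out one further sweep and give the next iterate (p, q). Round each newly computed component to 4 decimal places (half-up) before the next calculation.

One sweep:
  p = (-2 - (-2.6)·0.9046) / (-6.6) = -0.0533
  q = (7 - (2.8)·-0.0533) / (6.8) = 1.0514

(-0.0533, 1.0514)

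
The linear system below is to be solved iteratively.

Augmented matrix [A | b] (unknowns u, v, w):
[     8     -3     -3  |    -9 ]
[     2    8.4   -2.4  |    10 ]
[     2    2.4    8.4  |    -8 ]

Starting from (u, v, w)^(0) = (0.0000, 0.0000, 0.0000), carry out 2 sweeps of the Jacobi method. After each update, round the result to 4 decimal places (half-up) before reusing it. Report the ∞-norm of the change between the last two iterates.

0.0893

Iteration 1:
  u = (-9 - (-3)·0.0000 - (-3)·0.0000) / (8) = -1.1250
  v = (10 - (2)·0.0000 - (-2.4)·0.0000) / (8.4) = 1.1905
  w = (-8 - (2)·0.0000 - (2.4)·0.0000) / (8.4) = -0.9524
Iteration 2:
  u = (-9 - (-3)·1.1905 - (-3)·-0.9524) / (8) = -1.0357
  v = (10 - (2)·-1.1250 - (-2.4)·-0.9524) / (8.4) = 1.1862
  w = (-8 - (2)·-1.1250 - (2.4)·1.1905) / (8.4) = -1.0247
Change: (0.0893, -0.0043, -0.0723) → max |·| = 0.0893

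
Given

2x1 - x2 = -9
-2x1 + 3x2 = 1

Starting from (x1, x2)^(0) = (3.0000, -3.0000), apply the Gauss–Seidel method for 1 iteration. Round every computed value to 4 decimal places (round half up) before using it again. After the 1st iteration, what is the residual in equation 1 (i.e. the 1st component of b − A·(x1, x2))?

-0.6667

Iteration 1:
  x1 = (-9 - (-1)·-3.0000) / (2) = -6.0000
  x2 = (1 - (-2)·-6.0000) / (3) = -3.6667
Residual b − A·x = (-0.6667, 0.0001)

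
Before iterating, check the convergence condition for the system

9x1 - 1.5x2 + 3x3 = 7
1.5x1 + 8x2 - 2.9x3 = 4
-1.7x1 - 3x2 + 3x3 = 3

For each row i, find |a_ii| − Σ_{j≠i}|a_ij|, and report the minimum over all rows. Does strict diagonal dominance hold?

-1.7

row 1: |9| − (1.5+3) = 4.5
row 2: |8| − (1.5+2.9) = 3.6
row 3: |3| − (1.7+3) = -1.7
minimum over rows = -1.7 → not strictly diagonally dominant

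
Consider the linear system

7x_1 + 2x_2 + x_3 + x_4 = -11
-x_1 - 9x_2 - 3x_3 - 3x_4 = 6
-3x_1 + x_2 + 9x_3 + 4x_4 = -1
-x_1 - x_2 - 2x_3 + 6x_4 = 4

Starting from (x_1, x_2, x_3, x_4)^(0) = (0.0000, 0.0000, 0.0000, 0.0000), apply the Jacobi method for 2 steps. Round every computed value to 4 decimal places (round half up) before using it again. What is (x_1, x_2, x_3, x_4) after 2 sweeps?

Iteration 1:
  x_1 = (-11 - (2)·0.0000 - (1)·0.0000 - (1)·0.0000) / (7) = -1.5714
  x_2 = (6 - (-1)·0.0000 - (-3)·0.0000 - (-3)·0.0000) / (-9) = -0.6667
  x_3 = (-1 - (-3)·0.0000 - (1)·0.0000 - (4)·0.0000) / (9) = -0.1111
  x_4 = (4 - (-1)·0.0000 - (-1)·0.0000 - (-2)·0.0000) / (6) = 0.6667
Iteration 2:
  x_1 = (-11 - (2)·-0.6667 - (1)·-0.1111 - (1)·0.6667) / (7) = -1.4603
  x_2 = (6 - (-1)·-1.5714 - (-3)·-0.1111 - (-3)·0.6667) / (-9) = -0.6773
  x_3 = (-1 - (-3)·-1.5714 - (1)·-0.6667 - (4)·0.6667) / (9) = -0.8571
  x_4 = (4 - (-1)·-1.5714 - (-1)·-0.6667 - (-2)·-0.1111) / (6) = 0.2566

(-1.4603, -0.6773, -0.8571, 0.2566)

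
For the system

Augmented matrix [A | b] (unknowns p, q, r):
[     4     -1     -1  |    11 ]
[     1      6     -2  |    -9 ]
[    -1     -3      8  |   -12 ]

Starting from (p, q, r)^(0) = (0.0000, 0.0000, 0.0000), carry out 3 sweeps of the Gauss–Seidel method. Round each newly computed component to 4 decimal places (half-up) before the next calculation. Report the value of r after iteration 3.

-2.2361

Iteration 1:
  p = (11 - (-1)·0.0000 - (-1)·0.0000) / (4) = 2.7500
  q = (-9 - (1)·2.7500 - (-2)·0.0000) / (6) = -1.9583
  r = (-12 - (-1)·2.7500 - (-3)·-1.9583) / (8) = -1.8906
Iteration 2:
  p = (11 - (-1)·-1.9583 - (-1)·-1.8906) / (4) = 1.7878
  q = (-9 - (1)·1.7878 - (-2)·-1.8906) / (6) = -2.4282
  r = (-12 - (-1)·1.7878 - (-3)·-2.4282) / (8) = -2.1871
Iteration 3:
  p = (11 - (-1)·-2.4282 - (-1)·-2.1871) / (4) = 1.5962
  q = (-9 - (1)·1.5962 - (-2)·-2.1871) / (6) = -2.4951
  r = (-12 - (-1)·1.5962 - (-3)·-2.4951) / (8) = -2.2361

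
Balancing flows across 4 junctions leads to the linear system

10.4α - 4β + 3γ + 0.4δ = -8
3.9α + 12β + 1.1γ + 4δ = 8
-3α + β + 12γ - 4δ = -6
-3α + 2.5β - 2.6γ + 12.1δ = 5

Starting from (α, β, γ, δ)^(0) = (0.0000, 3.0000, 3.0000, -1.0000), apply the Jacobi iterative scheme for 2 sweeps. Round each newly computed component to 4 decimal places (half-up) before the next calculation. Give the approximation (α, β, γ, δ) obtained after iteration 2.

Iteration 1:
  α = (-8 - (-4)·3.0000 - (3)·3.0000 - (0.4)·-1.0000) / (10.4) = -0.4423
  β = (8 - (3.9)·0.0000 - (1.1)·3.0000 - (4)·-1.0000) / (12) = 0.7250
  γ = (-6 - (-3)·0.0000 - (1)·3.0000 - (-4)·-1.0000) / (12) = -1.0833
  δ = (5 - (-3)·0.0000 - (2.5)·3.0000 - (-2.6)·3.0000) / (12.1) = 0.4380
Iteration 2:
  α = (-8 - (-4)·0.7250 - (3)·-1.0833 - (0.4)·0.4380) / (10.4) = -0.1947
  β = (8 - (3.9)·-0.4423 - (1.1)·-1.0833 - (4)·0.4380) / (12) = 0.7637
  γ = (-6 - (-3)·-0.4423 - (1)·0.7250 - (-4)·0.4380) / (12) = -0.5250
  δ = (5 - (-3)·-0.4423 - (2.5)·0.7250 - (-2.6)·-1.0833) / (12.1) = -0.0790

(-0.1947, 0.7637, -0.5250, -0.0790)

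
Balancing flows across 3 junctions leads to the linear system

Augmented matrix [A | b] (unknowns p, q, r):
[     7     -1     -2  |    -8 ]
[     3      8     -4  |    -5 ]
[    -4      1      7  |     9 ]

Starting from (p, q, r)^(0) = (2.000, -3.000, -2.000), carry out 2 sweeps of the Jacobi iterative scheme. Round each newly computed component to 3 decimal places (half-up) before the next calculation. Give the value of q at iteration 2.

Iteration 1:
  p = (-8 - (-1)·-3.000 - (-2)·-2.000) / (7) = -2.143
  q = (-5 - (3)·2.000 - (-4)·-2.000) / (8) = -2.375
  r = (9 - (-4)·2.000 - (1)·-3.000) / (7) = 2.857
Iteration 2:
  p = (-8 - (-1)·-2.375 - (-2)·2.857) / (7) = -0.666
  q = (-5 - (3)·-2.143 - (-4)·2.857) / (8) = 1.607
  r = (9 - (-4)·-2.143 - (1)·-2.375) / (7) = 0.400

1.607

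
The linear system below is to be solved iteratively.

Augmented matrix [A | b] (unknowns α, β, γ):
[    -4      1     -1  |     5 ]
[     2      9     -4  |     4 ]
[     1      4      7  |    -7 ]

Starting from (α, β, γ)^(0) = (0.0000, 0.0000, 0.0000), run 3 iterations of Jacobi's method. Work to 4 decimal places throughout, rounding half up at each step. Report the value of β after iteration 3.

0.1640

Iteration 1:
  α = (5 - (1)·0.0000 - (-1)·0.0000) / (-4) = -1.2500
  β = (4 - (2)·0.0000 - (-4)·0.0000) / (9) = 0.4444
  γ = (-7 - (1)·0.0000 - (4)·0.0000) / (7) = -1.0000
Iteration 2:
  α = (5 - (1)·0.4444 - (-1)·-1.0000) / (-4) = -0.8889
  β = (4 - (2)·-1.2500 - (-4)·-1.0000) / (9) = 0.2778
  γ = (-7 - (1)·-1.2500 - (4)·0.4444) / (7) = -1.0754
Iteration 3:
  α = (5 - (1)·0.2778 - (-1)·-1.0754) / (-4) = -0.9117
  β = (4 - (2)·-0.8889 - (-4)·-1.0754) / (9) = 0.1640
  γ = (-7 - (1)·-0.8889 - (4)·0.2778) / (7) = -1.0318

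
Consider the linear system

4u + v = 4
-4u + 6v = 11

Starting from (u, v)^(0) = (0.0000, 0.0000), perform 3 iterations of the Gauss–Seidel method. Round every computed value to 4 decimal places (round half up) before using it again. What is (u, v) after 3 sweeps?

Iteration 1:
  u = (4 - (1)·0.0000) / (4) = 1.0000
  v = (11 - (-4)·1.0000) / (6) = 2.5000
Iteration 2:
  u = (4 - (1)·2.5000) / (4) = 0.3750
  v = (11 - (-4)·0.3750) / (6) = 2.0833
Iteration 3:
  u = (4 - (1)·2.0833) / (4) = 0.4792
  v = (11 - (-4)·0.4792) / (6) = 2.1528

(0.4792, 2.1528)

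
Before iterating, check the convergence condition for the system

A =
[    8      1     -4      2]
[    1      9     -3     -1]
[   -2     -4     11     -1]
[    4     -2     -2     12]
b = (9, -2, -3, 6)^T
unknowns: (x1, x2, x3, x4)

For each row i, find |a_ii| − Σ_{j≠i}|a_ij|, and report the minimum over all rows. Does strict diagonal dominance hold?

row 1: |8| − (1+4+2) = 1
row 2: |9| − (1+3+1) = 4
row 3: |11| − (2+4+1) = 4
row 4: |12| − (4+2+2) = 4
minimum over rows = 1 → strictly diagonally dominant (convergence guaranteed)

1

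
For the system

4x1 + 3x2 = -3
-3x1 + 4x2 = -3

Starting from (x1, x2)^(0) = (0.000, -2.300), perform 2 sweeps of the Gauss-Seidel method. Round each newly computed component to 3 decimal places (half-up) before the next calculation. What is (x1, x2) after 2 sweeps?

(-0.736, -1.302)

Iteration 1:
  x1 = (-3 - (3)·-2.300) / (4) = 0.975
  x2 = (-3 - (-3)·0.975) / (4) = -0.019
Iteration 2:
  x1 = (-3 - (3)·-0.019) / (4) = -0.736
  x2 = (-3 - (-3)·-0.736) / (4) = -1.302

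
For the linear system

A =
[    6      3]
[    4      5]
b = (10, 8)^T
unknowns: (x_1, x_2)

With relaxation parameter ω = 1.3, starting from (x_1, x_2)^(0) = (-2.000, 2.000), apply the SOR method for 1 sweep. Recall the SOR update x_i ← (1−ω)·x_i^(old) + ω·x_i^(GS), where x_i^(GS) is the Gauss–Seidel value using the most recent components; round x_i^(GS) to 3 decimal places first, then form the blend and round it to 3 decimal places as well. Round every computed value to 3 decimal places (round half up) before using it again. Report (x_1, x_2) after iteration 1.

Iteration 1:
  x_1: GS value = (10 - (3)·2.000) / (6) = 0.667;  x_1 ← (1−ω)·-2.000 + ω·0.667 = 1.467
  x_2: GS value = (8 - (4)·1.467) / (5) = 0.426;  x_2 ← (1−ω)·2.000 + ω·0.426 = -0.046

(1.467, -0.046)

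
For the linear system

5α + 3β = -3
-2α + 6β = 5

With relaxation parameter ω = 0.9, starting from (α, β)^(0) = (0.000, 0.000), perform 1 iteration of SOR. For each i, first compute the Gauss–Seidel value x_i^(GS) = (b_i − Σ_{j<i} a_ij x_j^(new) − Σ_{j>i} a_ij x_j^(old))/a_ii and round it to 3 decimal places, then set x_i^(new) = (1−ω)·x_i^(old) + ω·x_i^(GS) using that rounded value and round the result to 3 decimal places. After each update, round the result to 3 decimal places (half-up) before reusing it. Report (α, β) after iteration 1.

(-0.540, 0.588)

Iteration 1:
  α: GS value = (-3 - (3)·0.000) / (5) = -0.600;  α ← (1−ω)·0.000 + ω·-0.600 = -0.540
  β: GS value = (5 - (-2)·-0.540) / (6) = 0.653;  β ← (1−ω)·0.000 + ω·0.653 = 0.588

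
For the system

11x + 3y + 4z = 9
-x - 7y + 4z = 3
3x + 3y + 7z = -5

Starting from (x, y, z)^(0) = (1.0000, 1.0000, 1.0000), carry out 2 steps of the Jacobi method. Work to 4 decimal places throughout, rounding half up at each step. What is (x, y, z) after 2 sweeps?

(1.3896, -1.3525, -0.7922)

Iteration 1:
  x = (9 - (3)·1.0000 - (4)·1.0000) / (11) = 0.1818
  y = (3 - (-1)·1.0000 - (4)·1.0000) / (-7) = 0.0000
  z = (-5 - (3)·1.0000 - (3)·1.0000) / (7) = -1.5714
Iteration 2:
  x = (9 - (3)·0.0000 - (4)·-1.5714) / (11) = 1.3896
  y = (3 - (-1)·0.1818 - (4)·-1.5714) / (-7) = -1.3525
  z = (-5 - (3)·0.1818 - (3)·0.0000) / (7) = -0.7922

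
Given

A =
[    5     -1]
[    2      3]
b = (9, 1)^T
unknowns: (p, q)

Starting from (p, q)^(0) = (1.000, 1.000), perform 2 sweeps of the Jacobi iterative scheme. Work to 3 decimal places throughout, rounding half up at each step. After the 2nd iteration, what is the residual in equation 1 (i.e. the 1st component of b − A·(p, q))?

Iteration 1:
  p = (9 - (-1)·1.000) / (5) = 2.000
  q = (1 - (2)·1.000) / (3) = -0.333
Iteration 2:
  p = (9 - (-1)·-0.333) / (5) = 1.733
  q = (1 - (2)·2.000) / (3) = -1.000
Residual b − A·x = (-0.665, 0.534)

-0.665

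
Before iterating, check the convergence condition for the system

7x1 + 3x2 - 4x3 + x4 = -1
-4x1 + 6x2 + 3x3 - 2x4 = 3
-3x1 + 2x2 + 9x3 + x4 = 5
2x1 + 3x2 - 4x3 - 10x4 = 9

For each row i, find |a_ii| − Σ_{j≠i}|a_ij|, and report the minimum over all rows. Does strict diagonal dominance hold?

row 1: |7| − (3+4+1) = -1
row 2: |6| − (4+3+2) = -3
row 3: |9| − (3+2+1) = 3
row 4: |-10| − (2+3+4) = 1
minimum over rows = -3 → not strictly diagonally dominant

-3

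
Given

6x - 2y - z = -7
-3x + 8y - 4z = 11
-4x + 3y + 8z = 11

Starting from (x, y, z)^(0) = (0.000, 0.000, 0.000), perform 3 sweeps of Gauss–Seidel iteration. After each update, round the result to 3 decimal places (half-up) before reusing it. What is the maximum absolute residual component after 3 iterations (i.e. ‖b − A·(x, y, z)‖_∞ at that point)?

Iteration 1:
  x = (-7 - (-2)·0.000 - (-1)·0.000) / (6) = -1.167
  y = (11 - (-3)·-1.167 - (-4)·0.000) / (8) = 0.937
  z = (11 - (-4)·-1.167 - (3)·0.937) / (8) = 0.440
Iteration 2:
  x = (-7 - (-2)·0.937 - (-1)·0.440) / (6) = -0.781
  y = (11 - (-3)·-0.781 - (-4)·0.440) / (8) = 1.302
  z = (11 - (-4)·-0.781 - (3)·1.302) / (8) = 0.496
Iteration 3:
  x = (-7 - (-2)·1.302 - (-1)·0.496) / (6) = -0.650
  y = (11 - (-3)·-0.650 - (-4)·0.496) / (8) = 1.379
  z = (11 - (-4)·-0.650 - (3)·1.379) / (8) = 0.533
Residual b − A·x = (0.191, 0.150, -0.001); ∞-norm = 0.191

0.191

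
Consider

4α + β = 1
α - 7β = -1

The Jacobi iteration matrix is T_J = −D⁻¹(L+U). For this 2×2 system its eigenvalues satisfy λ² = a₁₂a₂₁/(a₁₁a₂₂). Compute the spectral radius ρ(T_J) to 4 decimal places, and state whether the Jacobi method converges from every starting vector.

0.1890

a₁₂a₂₁/(a₁₁a₂₂) = (1)·(1) / ((4)·(-7)) = -0.035714
ρ = √|-0.035714| = √0.035714 = 0.1890
ρ < 1, so Jacobi converges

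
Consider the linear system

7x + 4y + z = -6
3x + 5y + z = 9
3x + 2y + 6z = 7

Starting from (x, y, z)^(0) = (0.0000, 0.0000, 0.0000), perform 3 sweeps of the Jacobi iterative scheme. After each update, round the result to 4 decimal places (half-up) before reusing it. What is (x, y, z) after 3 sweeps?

Iteration 1:
  x = (-6 - (4)·0.0000 - (1)·0.0000) / (7) = -0.8571
  y = (9 - (3)·0.0000 - (1)·0.0000) / (5) = 1.8000
  z = (7 - (3)·0.0000 - (2)·0.0000) / (6) = 1.1667
Iteration 2:
  x = (-6 - (4)·1.8000 - (1)·1.1667) / (7) = -2.0524
  y = (9 - (3)·-0.8571 - (1)·1.1667) / (5) = 2.0809
  z = (7 - (3)·-0.8571 - (2)·1.8000) / (6) = 0.9952
Iteration 3:
  x = (-6 - (4)·2.0809 - (1)·0.9952) / (7) = -2.1884
  y = (9 - (3)·-2.0524 - (1)·0.9952) / (5) = 2.8324
  z = (7 - (3)·-2.0524 - (2)·2.0809) / (6) = 1.4992

(-2.1884, 2.8324, 1.4992)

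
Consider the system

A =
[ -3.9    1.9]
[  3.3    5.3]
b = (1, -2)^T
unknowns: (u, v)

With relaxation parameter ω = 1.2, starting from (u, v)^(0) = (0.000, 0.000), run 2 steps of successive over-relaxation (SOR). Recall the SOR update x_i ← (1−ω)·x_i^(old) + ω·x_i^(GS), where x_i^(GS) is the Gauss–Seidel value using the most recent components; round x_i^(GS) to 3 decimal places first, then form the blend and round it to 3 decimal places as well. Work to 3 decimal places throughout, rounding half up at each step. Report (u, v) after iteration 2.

(-0.377, -0.127)

Iteration 1:
  u: GS value = (1 - (1.9)·0.000) / (-3.9) = -0.256;  u ← (1−ω)·0.000 + ω·-0.256 = -0.307
  v: GS value = (-2 - (3.3)·-0.307) / (5.3) = -0.186;  v ← (1−ω)·0.000 + ω·-0.186 = -0.223
Iteration 2:
  u: GS value = (1 - (1.9)·-0.223) / (-3.9) = -0.365;  u ← (1−ω)·-0.307 + ω·-0.365 = -0.377
  v: GS value = (-2 - (3.3)·-0.377) / (5.3) = -0.143;  v ← (1−ω)·-0.223 + ω·-0.143 = -0.127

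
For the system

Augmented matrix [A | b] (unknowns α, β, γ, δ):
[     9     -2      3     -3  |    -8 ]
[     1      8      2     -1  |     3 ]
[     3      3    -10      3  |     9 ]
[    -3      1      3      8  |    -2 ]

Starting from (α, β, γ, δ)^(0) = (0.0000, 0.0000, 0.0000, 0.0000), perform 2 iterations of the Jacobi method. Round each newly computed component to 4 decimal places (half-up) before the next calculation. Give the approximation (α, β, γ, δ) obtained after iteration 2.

Iteration 1:
  α = (-8 - (-2)·0.0000 - (3)·0.0000 - (-3)·0.0000) / (9) = -0.8889
  β = (3 - (1)·0.0000 - (2)·0.0000 - (-1)·0.0000) / (8) = 0.3750
  γ = (9 - (3)·0.0000 - (3)·0.0000 - (3)·0.0000) / (-10) = -0.9000
  δ = (-2 - (-3)·0.0000 - (1)·0.0000 - (3)·0.0000) / (8) = -0.2500
Iteration 2:
  α = (-8 - (-2)·0.3750 - (3)·-0.9000 - (-3)·-0.2500) / (9) = -0.5889
  β = (3 - (1)·-0.8889 - (2)·-0.9000 - (-1)·-0.2500) / (8) = 0.6799
  γ = (9 - (3)·-0.8889 - (3)·0.3750 - (3)·-0.2500) / (-10) = -1.1292
  δ = (-2 - (-3)·-0.8889 - (1)·0.3750 - (3)·-0.9000) / (8) = -0.2927

(-0.5889, 0.6799, -1.1292, -0.2927)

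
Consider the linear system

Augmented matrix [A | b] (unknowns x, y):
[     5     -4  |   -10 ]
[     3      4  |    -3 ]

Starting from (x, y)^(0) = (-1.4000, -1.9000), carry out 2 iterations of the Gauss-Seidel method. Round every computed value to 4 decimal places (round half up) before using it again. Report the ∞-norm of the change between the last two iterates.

Iteration 1:
  x = (-10 - (-4)·-1.9000) / (5) = -3.5200
  y = (-3 - (3)·-3.5200) / (4) = 1.8900
Iteration 2:
  x = (-10 - (-4)·1.8900) / (5) = -0.4880
  y = (-3 - (3)·-0.4880) / (4) = -0.3840
Change: (3.0320, -2.2740) → max |·| = 3.0320

3.0320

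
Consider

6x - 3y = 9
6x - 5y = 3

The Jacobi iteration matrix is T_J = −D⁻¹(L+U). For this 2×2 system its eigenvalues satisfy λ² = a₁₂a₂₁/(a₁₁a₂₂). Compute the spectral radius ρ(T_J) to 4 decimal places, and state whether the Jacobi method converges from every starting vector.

0.7746

a₁₂a₂₁/(a₁₁a₂₂) = (-3)·(6) / ((6)·(-5)) = 0.600000
ρ = √|0.600000| = √0.600000 = 0.7746
ρ < 1, so Jacobi converges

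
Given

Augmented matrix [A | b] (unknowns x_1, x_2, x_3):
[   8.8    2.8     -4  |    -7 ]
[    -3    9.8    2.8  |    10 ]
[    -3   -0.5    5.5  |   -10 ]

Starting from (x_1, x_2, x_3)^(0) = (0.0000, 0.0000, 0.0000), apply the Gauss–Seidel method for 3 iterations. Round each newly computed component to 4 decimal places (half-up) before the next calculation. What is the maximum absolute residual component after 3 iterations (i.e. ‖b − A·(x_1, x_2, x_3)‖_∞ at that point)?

Iteration 1:
  x_1 = (-7 - (2.8)·0.0000 - (-4)·0.0000) / (8.8) = -0.7955
  x_2 = (10 - (-3)·-0.7955 - (2.8)·0.0000) / (9.8) = 0.7769
  x_3 = (-10 - (-3)·-0.7955 - (-0.5)·0.7769) / (5.5) = -2.1815
Iteration 2:
  x_1 = (-7 - (2.8)·0.7769 - (-4)·-2.1815) / (8.8) = -2.0342
  x_2 = (10 - (-3)·-2.0342 - (2.8)·-2.1815) / (9.8) = 1.0210
  x_3 = (-10 - (-3)·-2.0342 - (-0.5)·1.0210) / (5.5) = -2.8349
Iteration 3:
  x_1 = (-7 - (2.8)·1.0210 - (-4)·-2.8349) / (8.8) = -2.4089
  x_2 = (10 - (-3)·-2.4089 - (2.8)·-2.8349) / (9.8) = 1.0930
  x_3 = (-10 - (-3)·-2.4089 - (-0.5)·1.0930) / (5.5) = -3.0328
Residual b − A·x = (-0.9933, 0.5537, 0.0002); ∞-norm = 0.9933

0.9933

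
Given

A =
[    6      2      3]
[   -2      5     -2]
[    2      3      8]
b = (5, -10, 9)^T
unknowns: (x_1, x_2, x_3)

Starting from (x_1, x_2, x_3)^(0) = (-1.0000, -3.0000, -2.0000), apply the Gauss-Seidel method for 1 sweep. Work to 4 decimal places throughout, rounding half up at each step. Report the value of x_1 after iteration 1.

2.8333

Iteration 1:
  x_1 = (5 - (2)·-3.0000 - (3)·-2.0000) / (6) = 2.8333
  x_2 = (-10 - (-2)·2.8333 - (-2)·-2.0000) / (5) = -1.6667
  x_3 = (9 - (2)·2.8333 - (3)·-1.6667) / (8) = 1.0417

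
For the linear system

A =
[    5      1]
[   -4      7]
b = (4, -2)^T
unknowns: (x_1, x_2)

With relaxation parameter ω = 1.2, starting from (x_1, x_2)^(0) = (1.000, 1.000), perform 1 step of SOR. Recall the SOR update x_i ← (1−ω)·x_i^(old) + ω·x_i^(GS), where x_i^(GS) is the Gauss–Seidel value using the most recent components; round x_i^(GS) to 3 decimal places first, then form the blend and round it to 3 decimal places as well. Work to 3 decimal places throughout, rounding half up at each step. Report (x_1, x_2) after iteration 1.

Iteration 1:
  x_1: GS value = (4 - (1)·1.000) / (5) = 0.600;  x_1 ← (1−ω)·1.000 + ω·0.600 = 0.520
  x_2: GS value = (-2 - (-4)·0.520) / (7) = 0.011;  x_2 ← (1−ω)·1.000 + ω·0.011 = -0.187

(0.520, -0.187)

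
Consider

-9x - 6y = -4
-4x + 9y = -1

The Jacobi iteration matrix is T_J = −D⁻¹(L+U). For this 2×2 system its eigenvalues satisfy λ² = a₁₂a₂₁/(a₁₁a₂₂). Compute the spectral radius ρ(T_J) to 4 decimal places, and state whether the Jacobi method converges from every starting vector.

a₁₂a₂₁/(a₁₁a₂₂) = (-6)·(-4) / ((-9)·(9)) = -0.296296
ρ = √|-0.296296| = √0.296296 = 0.5443
ρ < 1, so Jacobi converges

0.5443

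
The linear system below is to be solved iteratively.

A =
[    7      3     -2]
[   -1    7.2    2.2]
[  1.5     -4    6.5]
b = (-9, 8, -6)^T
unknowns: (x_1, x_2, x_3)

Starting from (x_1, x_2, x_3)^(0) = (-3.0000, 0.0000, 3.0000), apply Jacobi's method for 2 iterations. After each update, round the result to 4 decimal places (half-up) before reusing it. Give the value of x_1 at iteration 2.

-1.2564

Iteration 1:
  x_1 = (-9 - (3)·0.0000 - (-2)·3.0000) / (7) = -0.4286
  x_2 = (8 - (-1)·-3.0000 - (2.2)·3.0000) / (7.2) = -0.2222
  x_3 = (-6 - (1.5)·-3.0000 - (-4)·0.0000) / (6.5) = -0.2308
Iteration 2:
  x_1 = (-9 - (3)·-0.2222 - (-2)·-0.2308) / (7) = -1.2564
  x_2 = (8 - (-1)·-0.4286 - (2.2)·-0.2308) / (7.2) = 1.1221
  x_3 = (-6 - (1.5)·-0.4286 - (-4)·-0.2222) / (6.5) = -0.9609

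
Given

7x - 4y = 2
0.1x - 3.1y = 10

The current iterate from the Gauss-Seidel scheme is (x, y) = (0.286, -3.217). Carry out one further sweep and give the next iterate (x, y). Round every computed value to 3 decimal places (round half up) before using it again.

(-1.553, -3.276)

One sweep:
  x = (2 - (-4)·-3.217) / (7) = -1.553
  y = (10 - (0.1)·-1.553) / (-3.1) = -3.276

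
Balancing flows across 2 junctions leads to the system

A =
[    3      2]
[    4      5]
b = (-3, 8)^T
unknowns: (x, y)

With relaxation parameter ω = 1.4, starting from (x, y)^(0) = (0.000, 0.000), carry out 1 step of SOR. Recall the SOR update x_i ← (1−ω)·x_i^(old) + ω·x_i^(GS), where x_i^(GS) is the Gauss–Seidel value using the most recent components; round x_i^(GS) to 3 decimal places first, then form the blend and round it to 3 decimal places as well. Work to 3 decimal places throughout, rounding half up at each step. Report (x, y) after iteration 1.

Iteration 1:
  x: GS value = (-3 - (2)·0.000) / (3) = -1.000;  x ← (1−ω)·0.000 + ω·-1.000 = -1.400
  y: GS value = (8 - (4)·-1.400) / (5) = 2.720;  y ← (1−ω)·0.000 + ω·2.720 = 3.808

(-1.400, 3.808)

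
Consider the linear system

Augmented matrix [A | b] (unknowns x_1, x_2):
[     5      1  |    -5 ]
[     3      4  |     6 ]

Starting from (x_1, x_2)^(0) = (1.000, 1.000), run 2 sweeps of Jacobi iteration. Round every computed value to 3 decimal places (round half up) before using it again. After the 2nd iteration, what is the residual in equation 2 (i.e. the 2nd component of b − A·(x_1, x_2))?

-0.150

Iteration 1:
  x_1 = (-5 - (1)·1.000) / (5) = -1.200
  x_2 = (6 - (3)·1.000) / (4) = 0.750
Iteration 2:
  x_1 = (-5 - (1)·0.750) / (5) = -1.150
  x_2 = (6 - (3)·-1.200) / (4) = 2.400
Residual b − A·x = (-1.650, -0.150)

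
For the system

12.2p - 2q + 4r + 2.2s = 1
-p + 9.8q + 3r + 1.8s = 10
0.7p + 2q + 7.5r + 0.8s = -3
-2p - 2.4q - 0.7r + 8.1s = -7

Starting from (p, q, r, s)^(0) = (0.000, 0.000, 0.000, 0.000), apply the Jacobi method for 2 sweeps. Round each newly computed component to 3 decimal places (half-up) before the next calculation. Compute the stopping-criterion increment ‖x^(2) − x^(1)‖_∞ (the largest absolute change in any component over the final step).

Iteration 1:
  p = (1 - (-2)·0.000 - (4)·0.000 - (2.2)·0.000) / (12.2) = 0.082
  q = (10 - (-1)·0.000 - (3)·0.000 - (1.8)·0.000) / (9.8) = 1.020
  r = (-3 - (0.7)·0.000 - (2)·0.000 - (0.8)·0.000) / (7.5) = -0.400
  s = (-7 - (-2)·0.000 - (-2.4)·0.000 - (-0.7)·0.000) / (8.1) = -0.864
Iteration 2:
  p = (1 - (-2)·1.020 - (4)·-0.400 - (2.2)·-0.864) / (12.2) = 0.536
  q = (10 - (-1)·0.082 - (3)·-0.400 - (1.8)·-0.864) / (9.8) = 1.310
  r = (-3 - (0.7)·0.082 - (2)·1.020 - (0.8)·-0.864) / (7.5) = -0.587
  s = (-7 - (-2)·0.082 - (-2.4)·1.020 - (-0.7)·-0.400) / (8.1) = -0.576
Change: (0.454, 0.290, -0.187, 0.288) → max |·| = 0.454

0.454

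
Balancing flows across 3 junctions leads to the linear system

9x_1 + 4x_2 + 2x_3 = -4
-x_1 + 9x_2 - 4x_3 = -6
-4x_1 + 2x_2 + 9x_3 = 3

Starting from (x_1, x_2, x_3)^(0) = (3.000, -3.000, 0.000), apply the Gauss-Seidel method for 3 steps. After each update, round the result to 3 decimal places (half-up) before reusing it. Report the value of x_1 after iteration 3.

-0.351

Iteration 1:
  x_1 = (-4 - (4)·-3.000 - (2)·0.000) / (9) = 0.889
  x_2 = (-6 - (-1)·0.889 - (-4)·0.000) / (9) = -0.568
  x_3 = (3 - (-4)·0.889 - (2)·-0.568) / (9) = 0.855
Iteration 2:
  x_1 = (-4 - (4)·-0.568 - (2)·0.855) / (9) = -0.382
  x_2 = (-6 - (-1)·-0.382 - (-4)·0.855) / (9) = -0.329
  x_3 = (3 - (-4)·-0.382 - (2)·-0.329) / (9) = 0.237
Iteration 3:
  x_1 = (-4 - (4)·-0.329 - (2)·0.237) / (9) = -0.351
  x_2 = (-6 - (-1)·-0.351 - (-4)·0.237) / (9) = -0.600
  x_3 = (3 - (-4)·-0.351 - (2)·-0.600) / (9) = 0.311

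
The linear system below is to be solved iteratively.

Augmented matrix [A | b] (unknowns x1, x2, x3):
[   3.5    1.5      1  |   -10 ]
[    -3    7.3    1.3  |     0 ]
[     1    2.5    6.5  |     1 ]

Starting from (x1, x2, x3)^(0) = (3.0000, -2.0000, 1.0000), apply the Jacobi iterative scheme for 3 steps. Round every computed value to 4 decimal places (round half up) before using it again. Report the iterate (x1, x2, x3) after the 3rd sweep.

(-2.4479, -1.4319, 1.0761)

Iteration 1:
  x1 = (-10 - (1.5)·-2.0000 - (1)·1.0000) / (3.5) = -2.2857
  x2 = (0 - (-3)·3.0000 - (1.3)·1.0000) / (7.3) = 1.0548
  x3 = (1 - (1)·3.0000 - (2.5)·-2.0000) / (6.5) = 0.4615
Iteration 2:
  x1 = (-10 - (1.5)·1.0548 - (1)·0.4615) / (3.5) = -3.4411
  x2 = (0 - (-3)·-2.2857 - (1.3)·0.4615) / (7.3) = -1.0215
  x3 = (1 - (1)·-2.2857 - (2.5)·1.0548) / (6.5) = 0.0998
Iteration 3:
  x1 = (-10 - (1.5)·-1.0215 - (1)·0.0998) / (3.5) = -2.4479
  x2 = (0 - (-3)·-3.4411 - (1.3)·0.0998) / (7.3) = -1.4319
  x3 = (1 - (1)·-3.4411 - (2.5)·-1.0215) / (6.5) = 1.0761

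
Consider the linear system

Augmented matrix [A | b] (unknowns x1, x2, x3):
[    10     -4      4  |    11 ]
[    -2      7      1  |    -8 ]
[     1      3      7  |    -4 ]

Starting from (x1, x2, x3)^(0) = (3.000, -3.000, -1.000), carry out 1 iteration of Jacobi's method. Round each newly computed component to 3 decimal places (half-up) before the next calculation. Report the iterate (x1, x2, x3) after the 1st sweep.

Iteration 1:
  x1 = (11 - (-4)·-3.000 - (4)·-1.000) / (10) = 0.300
  x2 = (-8 - (-2)·3.000 - (1)·-1.000) / (7) = -0.143
  x3 = (-4 - (1)·3.000 - (3)·-3.000) / (7) = 0.286

(0.300, -0.143, 0.286)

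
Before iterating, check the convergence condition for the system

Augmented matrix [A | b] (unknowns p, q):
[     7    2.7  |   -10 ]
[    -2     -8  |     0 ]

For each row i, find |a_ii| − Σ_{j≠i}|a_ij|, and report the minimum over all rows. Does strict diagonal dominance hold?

row 1: |7| − (2.7) = 4.3
row 2: |-8| − (2) = 6
minimum over rows = 4.3 → strictly diagonally dominant (convergence guaranteed)

4.3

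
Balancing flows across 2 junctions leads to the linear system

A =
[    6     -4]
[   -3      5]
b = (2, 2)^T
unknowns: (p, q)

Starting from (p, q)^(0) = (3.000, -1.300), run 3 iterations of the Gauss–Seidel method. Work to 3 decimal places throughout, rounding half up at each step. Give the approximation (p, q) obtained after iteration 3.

(0.755, 0.853)

Iteration 1:
  p = (2 - (-4)·-1.300) / (6) = -0.533
  q = (2 - (-3)·-0.533) / (5) = 0.080
Iteration 2:
  p = (2 - (-4)·0.080) / (6) = 0.387
  q = (2 - (-3)·0.387) / (5) = 0.632
Iteration 3:
  p = (2 - (-4)·0.632) / (6) = 0.755
  q = (2 - (-3)·0.755) / (5) = 0.853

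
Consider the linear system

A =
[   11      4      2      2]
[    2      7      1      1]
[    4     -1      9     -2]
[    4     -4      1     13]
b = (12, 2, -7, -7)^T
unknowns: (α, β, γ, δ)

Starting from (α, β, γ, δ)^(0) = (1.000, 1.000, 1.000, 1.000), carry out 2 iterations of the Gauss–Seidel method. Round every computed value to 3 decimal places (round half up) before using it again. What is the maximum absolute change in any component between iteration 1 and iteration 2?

1.011

Iteration 1:
  α = (12 - (4)·1.000 - (2)·1.000 - (2)·1.000) / (11) = 0.364
  β = (2 - (2)·0.364 - (1)·1.000 - (1)·1.000) / (7) = -0.104
  γ = (-7 - (4)·0.364 - (-1)·-0.104 - (-2)·1.000) / (9) = -0.729
  δ = (-7 - (4)·0.364 - (-4)·-0.104 - (1)·-0.729) / (13) = -0.626
Iteration 2:
  α = (12 - (4)·-0.104 - (2)·-0.729 - (2)·-0.626) / (11) = 1.375
  β = (2 - (2)·1.375 - (1)·-0.729 - (1)·-0.626) / (7) = 0.086
  γ = (-7 - (4)·1.375 - (-1)·0.086 - (-2)·-0.626) / (9) = -1.518
  δ = (-7 - (4)·1.375 - (-4)·0.086 - (1)·-1.518) / (13) = -0.818
Change: (1.011, 0.190, -0.789, -0.192) → max |·| = 1.011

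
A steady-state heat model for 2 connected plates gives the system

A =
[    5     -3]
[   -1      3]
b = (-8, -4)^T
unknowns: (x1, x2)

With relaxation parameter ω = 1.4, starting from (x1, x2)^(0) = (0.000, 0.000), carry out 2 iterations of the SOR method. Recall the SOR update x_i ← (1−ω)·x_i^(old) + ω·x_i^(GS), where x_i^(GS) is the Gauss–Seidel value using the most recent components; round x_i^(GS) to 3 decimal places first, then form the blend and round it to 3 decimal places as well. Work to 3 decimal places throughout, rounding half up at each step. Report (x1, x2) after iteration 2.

Iteration 1:
  x1: GS value = (-8 - (-3)·0.000) / (5) = -1.600;  x1 ← (1−ω)·0.000 + ω·-1.600 = -2.240
  x2: GS value = (-4 - (-1)·-2.240) / (3) = -2.080;  x2 ← (1−ω)·0.000 + ω·-2.080 = -2.912
Iteration 2:
  x1: GS value = (-8 - (-3)·-2.912) / (5) = -3.347;  x1 ← (1−ω)·-2.240 + ω·-3.347 = -3.790
  x2: GS value = (-4 - (-1)·-3.790) / (3) = -2.597;  x2 ← (1−ω)·-2.912 + ω·-2.597 = -2.471

(-3.790, -2.471)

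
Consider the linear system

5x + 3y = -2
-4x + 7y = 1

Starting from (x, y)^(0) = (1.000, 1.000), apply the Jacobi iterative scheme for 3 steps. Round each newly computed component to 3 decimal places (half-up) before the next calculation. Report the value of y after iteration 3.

Iteration 1:
  x = (-2 - (3)·1.000) / (5) = -1.000
  y = (1 - (-4)·1.000) / (7) = 0.714
Iteration 2:
  x = (-2 - (3)·0.714) / (5) = -0.828
  y = (1 - (-4)·-1.000) / (7) = -0.429
Iteration 3:
  x = (-2 - (3)·-0.429) / (5) = -0.143
  y = (1 - (-4)·-0.828) / (7) = -0.330

-0.330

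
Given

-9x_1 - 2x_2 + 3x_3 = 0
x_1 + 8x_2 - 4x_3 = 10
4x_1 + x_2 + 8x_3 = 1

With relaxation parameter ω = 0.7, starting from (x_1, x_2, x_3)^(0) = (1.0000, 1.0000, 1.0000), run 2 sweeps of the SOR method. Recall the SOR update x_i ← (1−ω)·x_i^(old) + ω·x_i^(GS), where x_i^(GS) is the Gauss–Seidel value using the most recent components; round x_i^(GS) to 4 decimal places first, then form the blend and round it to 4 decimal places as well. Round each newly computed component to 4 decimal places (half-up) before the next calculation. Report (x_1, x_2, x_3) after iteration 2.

Iteration 1:
  x_1: GS value = (0 - (-2)·1.0000 - (3)·1.0000) / (-9) = 0.1111;  x_1 ← (1−ω)·1.0000 + ω·0.1111 = 0.3778
  x_2: GS value = (10 - (1)·0.3778 - (-4)·1.0000) / (8) = 1.7028;  x_2 ← (1−ω)·1.0000 + ω·1.7028 = 1.4920
  x_3: GS value = (1 - (4)·0.3778 - (1)·1.4920) / (8) = -0.2504;  x_3 ← (1−ω)·1.0000 + ω·-0.2504 = 0.1247
Iteration 2:
  x_1: GS value = (0 - (-2)·1.4920 - (3)·0.1247) / (-9) = -0.2900;  x_1 ← (1−ω)·0.3778 + ω·-0.2900 = -0.0897
  x_2: GS value = (10 - (1)·-0.0897 - (-4)·0.1247) / (8) = 1.3236;  x_2 ← (1−ω)·1.4920 + ω·1.3236 = 1.3741
  x_3: GS value = (1 - (4)·-0.0897 - (1)·1.3741) / (8) = -0.0019;  x_3 ← (1−ω)·0.1247 + ω·-0.0019 = 0.0361

(-0.0897, 1.3741, 0.0361)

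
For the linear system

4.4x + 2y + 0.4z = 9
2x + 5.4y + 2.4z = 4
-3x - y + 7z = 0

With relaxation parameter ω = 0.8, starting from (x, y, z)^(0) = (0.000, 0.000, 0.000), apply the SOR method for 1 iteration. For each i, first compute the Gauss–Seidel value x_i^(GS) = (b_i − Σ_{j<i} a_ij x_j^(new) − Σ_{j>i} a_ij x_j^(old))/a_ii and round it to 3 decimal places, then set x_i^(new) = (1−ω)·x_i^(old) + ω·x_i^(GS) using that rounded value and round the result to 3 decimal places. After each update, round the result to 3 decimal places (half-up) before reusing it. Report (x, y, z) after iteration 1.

(1.636, 0.108, 0.574)

Iteration 1:
  x: GS value = (9 - (2)·0.000 - (0.4)·0.000) / (4.4) = 2.045;  x ← (1−ω)·0.000 + ω·2.045 = 1.636
  y: GS value = (4 - (2)·1.636 - (2.4)·0.000) / (5.4) = 0.135;  y ← (1−ω)·0.000 + ω·0.135 = 0.108
  z: GS value = (0 - (-3)·1.636 - (-1)·0.108) / (7) = 0.717;  z ← (1−ω)·0.000 + ω·0.717 = 0.574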